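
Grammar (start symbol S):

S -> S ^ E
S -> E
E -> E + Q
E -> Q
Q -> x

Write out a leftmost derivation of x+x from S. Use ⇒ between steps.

S ⇒ E   [S -> E]
E ⇒ E+Q   [E -> E + Q]
E+Q ⇒ Q+Q   [E -> Q]
Q+Q ⇒ x+Q   [Q -> x]
x+Q ⇒ x+x   [Q -> x]

S ⇒ E ⇒ E+Q ⇒ Q+Q ⇒ x+Q ⇒ x+x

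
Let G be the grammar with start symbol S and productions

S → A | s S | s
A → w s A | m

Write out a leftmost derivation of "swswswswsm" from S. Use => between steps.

S => sS => sA => swsA => swswsA => swswswsA => swswswswsA => swswswswsm

S => sS   [S → s S]
sS => sA   [S → A]
sA => swsA   [A → w s A]
swsA => swswsA   [A → w s A]
swswsA => swswswsA   [A → w s A]
swswswsA => swswswswsA   [A → w s A]
swswswswsA => swswswswsm   [A → m]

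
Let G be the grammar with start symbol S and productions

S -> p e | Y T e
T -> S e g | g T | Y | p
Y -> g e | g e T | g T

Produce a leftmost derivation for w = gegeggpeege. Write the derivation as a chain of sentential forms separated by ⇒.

S ⇒ YTe   [S -> Y T e]
YTe ⇒ geTe   [Y -> g e]
geTe ⇒ geYe   [T -> Y]
geYe ⇒ gegeTe   [Y -> g e T]
gegeTe ⇒ gegegTe   [T -> g T]
gegegTe ⇒ gegeggTe   [T -> g T]
gegeggTe ⇒ gegeggSege   [T -> S e g]
gegeggSege ⇒ gegeggpeege   [S -> p e]

S ⇒ YTe ⇒ geTe ⇒ geYe ⇒ gegeTe ⇒ gegegTe ⇒ gegeggTe ⇒ gegeggSege ⇒ gegeggpeege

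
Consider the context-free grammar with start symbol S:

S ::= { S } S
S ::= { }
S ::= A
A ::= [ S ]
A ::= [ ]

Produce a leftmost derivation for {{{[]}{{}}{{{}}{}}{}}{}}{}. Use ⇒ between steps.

S ⇒ {S}S ⇒ {{S}S}S ⇒ {{{S}S}S}S ⇒ {{{A}S}S}S ⇒ {{{[]}S}S}S ⇒ {{{[]}{S}S}S}S ⇒ {{{[]}{{}}S}S}S ⇒ {{{[]}{{}}{S}S}S}S ⇒ {{{[]}{{}}{{S}S}S}S}S ⇒ {{{[]}{{}}{{{}}S}S}S}S ⇒ {{{[]}{{}}{{{}}{}}S}S}S ⇒ {{{[]}{{}}{{{}}{}}{}}S}S ⇒ {{{[]}{{}}{{{}}{}}{}}{}}S ⇒ {{{[]}{{}}{{{}}{}}{}}{}}{}

S ⇒ {S}S   [S ::= { S } S]
{S}S ⇒ {{S}S}S   [S ::= { S } S]
{{S}S}S ⇒ {{{S}S}S}S   [S ::= { S } S]
{{{S}S}S}S ⇒ {{{A}S}S}S   [S ::= A]
{{{A}S}S}S ⇒ {{{[]}S}S}S   [A ::= [ ]]
{{{[]}S}S}S ⇒ {{{[]}{S}S}S}S   [S ::= { S } S]
{{{[]}{S}S}S}S ⇒ {{{[]}{{}}S}S}S   [S ::= { }]
{{{[]}{{}}S}S}S ⇒ {{{[]}{{}}{S}S}S}S   [S ::= { S } S]
{{{[]}{{}}{S}S}S}S ⇒ {{{[]}{{}}{{S}S}S}S}S   [S ::= { S } S]
{{{[]}{{}}{{S}S}S}S}S ⇒ {{{[]}{{}}{{{}}S}S}S}S   [S ::= { }]
{{{[]}{{}}{{{}}S}S}S}S ⇒ {{{[]}{{}}{{{}}{}}S}S}S   [S ::= { }]
{{{[]}{{}}{{{}}{}}S}S}S ⇒ {{{[]}{{}}{{{}}{}}{}}S}S   [S ::= { }]
{{{[]}{{}}{{{}}{}}{}}S}S ⇒ {{{[]}{{}}{{{}}{}}{}}{}}S   [S ::= { }]
{{{[]}{{}}{{{}}{}}{}}{}}S ⇒ {{{[]}{{}}{{{}}{}}{}}{}}{}   [S ::= { }]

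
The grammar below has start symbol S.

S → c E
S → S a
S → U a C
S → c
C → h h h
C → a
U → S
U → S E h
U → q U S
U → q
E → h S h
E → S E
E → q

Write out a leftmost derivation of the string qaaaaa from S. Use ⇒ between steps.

S⇒Sa⇒UaCa⇒SaCa⇒UaCaCa⇒qaCaCa⇒qaaaCa⇒qaaaaa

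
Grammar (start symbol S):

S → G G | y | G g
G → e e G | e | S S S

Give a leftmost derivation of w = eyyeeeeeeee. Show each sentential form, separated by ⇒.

S ⇒ GG   [S → G G]
GG ⇒ eG   [G → e]
eG ⇒ eSSS   [G → S S S]
eSSS ⇒ eySS   [S → y]
eySS ⇒ eyyS   [S → y]
eyyS ⇒ eyyGG   [S → G G]
eyyGG ⇒ eyyeeGG   [G → e e G]
eyyeeGG ⇒ eyyeeeeGG   [G → e e G]
eyyeeeeGG ⇒ eyyeeeeeeGG   [G → e e G]
eyyeeeeeeGG ⇒ eyyeeeeeeeG   [G → e]
eyyeeeeeeeG ⇒ eyyeeeeeeee   [G → e]

S ⇒ GG ⇒ eG ⇒ eSSS ⇒ eySS ⇒ eyyS ⇒ eyyGG ⇒ eyyeeGG ⇒ eyyeeeeGG ⇒ eyyeeeeeeGG ⇒ eyyeeeeeeeG ⇒ eyyeeeeeeee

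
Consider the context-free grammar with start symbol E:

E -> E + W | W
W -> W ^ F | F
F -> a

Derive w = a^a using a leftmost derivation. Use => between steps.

E => W => W^F => F^F => a^F => a^a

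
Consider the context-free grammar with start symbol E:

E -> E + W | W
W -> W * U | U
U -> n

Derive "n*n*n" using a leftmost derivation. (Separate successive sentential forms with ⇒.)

E ⇒ W ⇒ W*U ⇒ W*U*U ⇒ U*U*U ⇒ n*U*U ⇒ n*n*U ⇒ n*n*n

E ⇒ W   [E -> W]
W ⇒ W*U   [W -> W * U]
W*U ⇒ W*U*U   [W -> W * U]
W*U*U ⇒ U*U*U   [W -> U]
U*U*U ⇒ n*U*U   [U -> n]
n*U*U ⇒ n*n*U   [U -> n]
n*n*U ⇒ n*n*n   [U -> n]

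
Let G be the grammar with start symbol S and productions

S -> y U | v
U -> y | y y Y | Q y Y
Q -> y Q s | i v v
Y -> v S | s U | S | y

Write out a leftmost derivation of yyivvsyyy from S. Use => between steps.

S => yU => yQyY => yyQsyY => yyivvsyY => yyivvsyS => yyivvsyyU => yyivvsyyy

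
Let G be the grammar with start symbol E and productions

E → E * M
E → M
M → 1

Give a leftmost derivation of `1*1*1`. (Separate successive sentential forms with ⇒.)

E ⇒ E*M   [E → E * M]
E*M ⇒ E*M*M   [E → E * M]
E*M*M ⇒ M*M*M   [E → M]
M*M*M ⇒ 1*M*M   [M → 1]
1*M*M ⇒ 1*1*M   [M → 1]
1*1*M ⇒ 1*1*1   [M → 1]

E ⇒ E*M ⇒ E*M*M ⇒ M*M*M ⇒ 1*M*M ⇒ 1*1*M ⇒ 1*1*1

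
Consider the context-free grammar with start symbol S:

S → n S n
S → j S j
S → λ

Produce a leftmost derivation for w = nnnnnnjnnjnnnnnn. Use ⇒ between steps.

S ⇒ nSn ⇒ nnSnn ⇒ nnnSnnn ⇒ nnnnSnnnn ⇒ nnnnnSnnnnn ⇒ nnnnnnSnnnnnn ⇒ nnnnnnjSjnnnnnn ⇒ nnnnnnjnSnjnnnnnn ⇒ nnnnnnjnnjnnnnnn

S ⇒ nSn   [S → n S n]
nSn ⇒ nnSnn   [S → n S n]
nnSnn ⇒ nnnSnnn   [S → n S n]
nnnSnnn ⇒ nnnnSnnnn   [S → n S n]
nnnnSnnnn ⇒ nnnnnSnnnnn   [S → n S n]
nnnnnSnnnnn ⇒ nnnnnnSnnnnnn   [S → n S n]
nnnnnnSnnnnnn ⇒ nnnnnnjSjnnnnnn   [S → j S j]
nnnnnnjSjnnnnnn ⇒ nnnnnnjnSnjnnnnnn   [S → n S n]
nnnnnnjnSnjnnnnnn ⇒ nnnnnnjnnjnnnnnn   [S → λ]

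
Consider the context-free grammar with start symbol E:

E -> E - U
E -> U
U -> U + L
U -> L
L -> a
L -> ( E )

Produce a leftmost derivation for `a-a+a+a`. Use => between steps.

E => E-U   [E -> E - U]
E-U => U-U   [E -> U]
U-U => L-U   [U -> L]
L-U => a-U   [L -> a]
a-U => a-U+L   [U -> U + L]
a-U+L => a-U+L+L   [U -> U + L]
a-U+L+L => a-L+L+L   [U -> L]
a-L+L+L => a-a+L+L   [L -> a]
a-a+L+L => a-a+a+L   [L -> a]
a-a+a+L => a-a+a+a   [L -> a]

E=>E-U=>U-U=>L-U=>a-U=>a-U+L=>a-U+L+L=>a-L+L+L=>a-a+L+L=>a-a+a+L=>a-a+a+a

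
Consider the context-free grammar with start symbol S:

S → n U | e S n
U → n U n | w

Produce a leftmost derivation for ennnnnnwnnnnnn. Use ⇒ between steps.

S ⇒ eSn ⇒ enUn ⇒ ennUnn ⇒ ennnUnnn ⇒ ennnnUnnnn ⇒ ennnnnUnnnnn ⇒ ennnnnnUnnnnnn ⇒ ennnnnnwnnnnnn

S ⇒ eSn   [S → e S n]
eSn ⇒ enUn   [S → n U]
enUn ⇒ ennUnn   [U → n U n]
ennUnn ⇒ ennnUnnn   [U → n U n]
ennnUnnn ⇒ ennnnUnnnn   [U → n U n]
ennnnUnnnn ⇒ ennnnnUnnnnn   [U → n U n]
ennnnnUnnnnn ⇒ ennnnnnUnnnnnn   [U → n U n]
ennnnnnUnnnnnn ⇒ ennnnnnwnnnnnn   [U → w]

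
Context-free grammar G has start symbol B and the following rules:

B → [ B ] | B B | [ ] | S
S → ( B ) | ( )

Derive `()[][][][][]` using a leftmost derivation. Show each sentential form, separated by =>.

B=>BB=>BBB=>BBBB=>SBBB=>()BBB=>()BBBB=>()BBBBB=>()[]BBBB=>()[][]BBB=>()[][][]BB=>()[][][][]B=>()[][][][][]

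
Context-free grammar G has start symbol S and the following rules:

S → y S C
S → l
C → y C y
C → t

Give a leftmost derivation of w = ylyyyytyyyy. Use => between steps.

S => ySC => ylC => ylyCy => ylyyCyy => ylyyyCyyy => ylyyyyCyyyy => ylyyyytyyyy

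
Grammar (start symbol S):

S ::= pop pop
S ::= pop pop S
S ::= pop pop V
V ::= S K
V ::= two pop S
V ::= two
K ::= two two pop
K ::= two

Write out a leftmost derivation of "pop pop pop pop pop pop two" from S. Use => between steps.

S => pop pop V   [S ::= pop pop V]
pop pop V => pop pop S K   [V ::= S K]
pop pop S K => pop pop pop pop S K   [S ::= pop pop S]
pop pop pop pop S K => pop pop pop pop pop pop K   [S ::= pop pop]
pop pop pop pop pop pop K => pop pop pop pop pop pop two   [K ::= two]

S => pop pop V => pop pop S K => pop pop pop pop S K => pop pop pop pop pop pop K => pop pop pop pop pop pop two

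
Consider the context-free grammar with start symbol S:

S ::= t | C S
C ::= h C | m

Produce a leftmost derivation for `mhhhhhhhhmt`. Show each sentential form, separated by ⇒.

S ⇒ CS   [S ::= C S]
CS ⇒ mS   [C ::= m]
mS ⇒ mCS   [S ::= C S]
mCS ⇒ mhCS   [C ::= h C]
mhCS ⇒ mhhCS   [C ::= h C]
mhhCS ⇒ mhhhCS   [C ::= h C]
mhhhCS ⇒ mhhhhCS   [C ::= h C]
mhhhhCS ⇒ mhhhhhCS   [C ::= h C]
mhhhhhCS ⇒ mhhhhhhCS   [C ::= h C]
mhhhhhhCS ⇒ mhhhhhhhCS   [C ::= h C]
mhhhhhhhCS ⇒ mhhhhhhhhCS   [C ::= h C]
mhhhhhhhhCS ⇒ mhhhhhhhhmS   [C ::= m]
mhhhhhhhhmS ⇒ mhhhhhhhhmt   [S ::= t]

S⇒CS⇒mS⇒mCS⇒mhCS⇒mhhCS⇒mhhhCS⇒mhhhhCS⇒mhhhhhCS⇒mhhhhhhCS⇒mhhhhhhhCS⇒mhhhhhhhhCS⇒mhhhhhhhhmS⇒mhhhhhhhhmt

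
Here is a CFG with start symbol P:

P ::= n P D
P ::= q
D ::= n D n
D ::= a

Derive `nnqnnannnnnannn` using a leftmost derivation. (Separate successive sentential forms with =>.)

P=>nPD=>nnPDD=>nnqDD=>nnqnDnD=>nnqnnDnnD=>nnqnnannD=>nnqnnannnDn=>nnqnnannnnDnn=>nnqnnannnnnDnnn=>nnqnnannnnnannn

P => nPD   [P ::= n P D]
nPD => nnPDD   [P ::= n P D]
nnPDD => nnqDD   [P ::= q]
nnqDD => nnqnDnD   [D ::= n D n]
nnqnDnD => nnqnnDnnD   [D ::= n D n]
nnqnnDnnD => nnqnnannD   [D ::= a]
nnqnnannD => nnqnnannnDn   [D ::= n D n]
nnqnnannnDn => nnqnnannnnDnn   [D ::= n D n]
nnqnnannnnDnn => nnqnnannnnnDnnn   [D ::= n D n]
nnqnnannnnnDnnn => nnqnnannnnnannn   [D ::= a]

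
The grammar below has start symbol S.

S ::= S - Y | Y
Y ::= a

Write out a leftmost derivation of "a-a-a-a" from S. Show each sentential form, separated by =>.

S => S-Y   [S ::= S - Y]
S-Y => S-Y-Y   [S ::= S - Y]
S-Y-Y => S-Y-Y-Y   [S ::= S - Y]
S-Y-Y-Y => Y-Y-Y-Y   [S ::= Y]
Y-Y-Y-Y => a-Y-Y-Y   [Y ::= a]
a-Y-Y-Y => a-a-Y-Y   [Y ::= a]
a-a-Y-Y => a-a-a-Y   [Y ::= a]
a-a-a-Y => a-a-a-a   [Y ::= a]

S=>S-Y=>S-Y-Y=>S-Y-Y-Y=>Y-Y-Y-Y=>a-Y-Y-Y=>a-a-Y-Y=>a-a-a-Y=>a-a-a-a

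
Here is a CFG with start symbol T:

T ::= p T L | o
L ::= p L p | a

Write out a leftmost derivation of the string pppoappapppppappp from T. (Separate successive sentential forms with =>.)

T=>pTL=>ppTLL=>pppTLLL=>pppoLLL=>pppoaLL=>pppoapLpL=>pppoappLppL=>pppoappappL=>pppoappapppLp=>pppoappappppLpp=>pppoappapppppLppp=>pppoappapppppappp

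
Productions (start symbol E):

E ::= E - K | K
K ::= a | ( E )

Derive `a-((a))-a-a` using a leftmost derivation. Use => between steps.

E => E-K => E-K-K => E-K-K-K => K-K-K-K => a-K-K-K => a-(E)-K-K => a-(K)-K-K => a-((E))-K-K => a-((K))-K-K => a-((a))-K-K => a-((a))-a-K => a-((a))-a-a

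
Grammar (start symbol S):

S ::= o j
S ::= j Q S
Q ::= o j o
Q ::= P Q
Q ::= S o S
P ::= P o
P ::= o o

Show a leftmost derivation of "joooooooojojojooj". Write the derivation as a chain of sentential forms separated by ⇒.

S ⇒ jQS ⇒ jPQS ⇒ jPoQS ⇒ jPooQS ⇒ jooooQS ⇒ jooooPQS ⇒ jooooPoQS ⇒ joooooooQS ⇒ joooooooojoS ⇒ joooooooojojQS ⇒ joooooooojojojoS ⇒ joooooooojojojooj

S ⇒ jQS   [S ::= j Q S]
jQS ⇒ jPQS   [Q ::= P Q]
jPQS ⇒ jPoQS   [P ::= P o]
jPoQS ⇒ jPooQS   [P ::= P o]
jPooQS ⇒ jooooQS   [P ::= o o]
jooooQS ⇒ jooooPQS   [Q ::= P Q]
jooooPQS ⇒ jooooPoQS   [P ::= P o]
jooooPoQS ⇒ joooooooQS   [P ::= o o]
joooooooQS ⇒ joooooooojoS   [Q ::= o j o]
joooooooojoS ⇒ joooooooojojQS   [S ::= j Q S]
joooooooojojQS ⇒ joooooooojojojoS   [Q ::= o j o]
joooooooojojojoS ⇒ joooooooojojojooj   [S ::= o j]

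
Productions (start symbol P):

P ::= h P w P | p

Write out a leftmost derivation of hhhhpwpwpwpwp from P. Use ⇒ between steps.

P ⇒ hPwP   [P ::= h P w P]
hPwP ⇒ hhPwPwP   [P ::= h P w P]
hhPwPwP ⇒ hhhPwPwPwP   [P ::= h P w P]
hhhPwPwPwP ⇒ hhhhPwPwPwPwP   [P ::= h P w P]
hhhhPwPwPwPwP ⇒ hhhhpwPwPwPwP   [P ::= p]
hhhhpwPwPwPwP ⇒ hhhhpwpwPwPwP   [P ::= p]
hhhhpwpwPwPwP ⇒ hhhhpwpwpwPwP   [P ::= p]
hhhhpwpwpwPwP ⇒ hhhhpwpwpwpwP   [P ::= p]
hhhhpwpwpwpwP ⇒ hhhhpwpwpwpwp   [P ::= p]

P ⇒ hPwP ⇒ hhPwPwP ⇒ hhhPwPwPwP ⇒ hhhhPwPwPwPwP ⇒ hhhhpwPwPwPwP ⇒ hhhhpwpwPwPwP ⇒ hhhhpwpwpwPwP ⇒ hhhhpwpwpwpwP ⇒ hhhhpwpwpwpwp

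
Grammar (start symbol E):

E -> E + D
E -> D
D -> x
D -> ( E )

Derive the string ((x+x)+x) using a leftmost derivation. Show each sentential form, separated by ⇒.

E ⇒ D ⇒ (E) ⇒ (E+D) ⇒ (D+D) ⇒ ((E)+D) ⇒ ((E+D)+D) ⇒ ((D+D)+D) ⇒ ((x+D)+D) ⇒ ((x+x)+D) ⇒ ((x+x)+x)

E ⇒ D   [E -> D]
D ⇒ (E)   [D -> ( E )]
(E) ⇒ (E+D)   [E -> E + D]
(E+D) ⇒ (D+D)   [E -> D]
(D+D) ⇒ ((E)+D)   [D -> ( E )]
((E)+D) ⇒ ((E+D)+D)   [E -> E + D]
((E+D)+D) ⇒ ((D+D)+D)   [E -> D]
((D+D)+D) ⇒ ((x+D)+D)   [D -> x]
((x+D)+D) ⇒ ((x+x)+D)   [D -> x]
((x+x)+D) ⇒ ((x+x)+x)   [D -> x]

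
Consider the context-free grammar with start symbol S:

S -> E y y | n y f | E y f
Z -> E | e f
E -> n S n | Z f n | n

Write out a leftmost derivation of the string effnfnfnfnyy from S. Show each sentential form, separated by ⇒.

S ⇒ Eyy   [S -> E y y]
Eyy ⇒ Zfnyy   [E -> Z f n]
Zfnyy ⇒ Efnyy   [Z -> E]
Efnyy ⇒ Zfnfnyy   [E -> Z f n]
Zfnfnyy ⇒ Efnfnyy   [Z -> E]
Efnfnyy ⇒ Zfnfnfnyy   [E -> Z f n]
Zfnfnfnyy ⇒ Efnfnfnyy   [Z -> E]
Efnfnfnyy ⇒ Zfnfnfnfnyy   [E -> Z f n]
Zfnfnfnfnyy ⇒ effnfnfnfnyy   [Z -> e f]

S ⇒ Eyy ⇒ Zfnyy ⇒ Efnyy ⇒ Zfnfnyy ⇒ Efnfnyy ⇒ Zfnfnfnyy ⇒ Efnfnfnyy ⇒ Zfnfnfnfnyy ⇒ effnfnfnfnyy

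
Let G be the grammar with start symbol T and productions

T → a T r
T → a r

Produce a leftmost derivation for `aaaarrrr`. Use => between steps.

T=>aTr=>aaTrr=>aaaTrrr=>aaaarrrr

T => aTr   [T → a T r]
aTr => aaTrr   [T → a T r]
aaTrr => aaaTrrr   [T → a T r]
aaaTrrr => aaaarrrr   [T → a r]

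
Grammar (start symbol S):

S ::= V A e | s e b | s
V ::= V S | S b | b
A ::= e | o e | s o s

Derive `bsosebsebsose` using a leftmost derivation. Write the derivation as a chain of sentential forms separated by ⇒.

S ⇒ VAe ⇒ VSAe ⇒ SbSAe ⇒ VAebSAe ⇒ bAebSAe ⇒ bsosebSAe ⇒ bsosebsebAe ⇒ bsosebsebsose

S ⇒ VAe   [S ::= V A e]
VAe ⇒ VSAe   [V ::= V S]
VSAe ⇒ SbSAe   [V ::= S b]
SbSAe ⇒ VAebSAe   [S ::= V A e]
VAebSAe ⇒ bAebSAe   [V ::= b]
bAebSAe ⇒ bsosebSAe   [A ::= s o s]
bsosebSAe ⇒ bsosebsebAe   [S ::= s e b]
bsosebsebAe ⇒ bsosebsebsose   [A ::= s o s]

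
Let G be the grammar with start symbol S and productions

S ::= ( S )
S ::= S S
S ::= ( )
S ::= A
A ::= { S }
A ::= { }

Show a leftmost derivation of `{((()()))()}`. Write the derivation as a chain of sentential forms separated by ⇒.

S⇒A⇒{S}⇒{SS}⇒{(S)S}⇒{((S))S}⇒{((SS))S}⇒{((()S))S}⇒{((()()))S}⇒{((()()))()}

S ⇒ A   [S ::= A]
A ⇒ {S}   [A ::= { S }]
{S} ⇒ {SS}   [S ::= S S]
{SS} ⇒ {(S)S}   [S ::= ( S )]
{(S)S} ⇒ {((S))S}   [S ::= ( S )]
{((S))S} ⇒ {((SS))S}   [S ::= S S]
{((SS))S} ⇒ {((()S))S}   [S ::= ( )]
{((()S))S} ⇒ {((()()))S}   [S ::= ( )]
{((()()))S} ⇒ {((()()))()}   [S ::= ( )]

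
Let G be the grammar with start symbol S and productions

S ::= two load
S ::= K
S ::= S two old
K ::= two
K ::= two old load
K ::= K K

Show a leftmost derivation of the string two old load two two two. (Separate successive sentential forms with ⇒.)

S ⇒ K   [S ::= K]
K ⇒ K K   [K ::= K K]
K K ⇒ two old load K   [K ::= two old load]
two old load K ⇒ two old load K K   [K ::= K K]
two old load K K ⇒ two old load K K K   [K ::= K K]
two old load K K K ⇒ two old load two K K   [K ::= two]
two old load two K K ⇒ two old load two two K   [K ::= two]
two old load two two K ⇒ two old load two two two   [K ::= two]

S ⇒ K ⇒ K K ⇒ two old load K ⇒ two old load K K ⇒ two old load K K K ⇒ two old load two K K ⇒ two old load two two K ⇒ two old load two two two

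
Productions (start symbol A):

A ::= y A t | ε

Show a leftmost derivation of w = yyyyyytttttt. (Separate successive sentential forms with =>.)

A => yAt   [A ::= y A t]
yAt => yyAtt   [A ::= y A t]
yyAtt => yyyAttt   [A ::= y A t]
yyyAttt => yyyyAtttt   [A ::= y A t]
yyyyAtttt => yyyyyAttttt   [A ::= y A t]
yyyyyAttttt => yyyyyyAtttttt   [A ::= y A t]
yyyyyyAtttttt => yyyyyytttttt   [A ::= ε]

A => yAt => yyAtt => yyyAttt => yyyyAtttt => yyyyyAttttt => yyyyyyAtttttt => yyyyyytttttt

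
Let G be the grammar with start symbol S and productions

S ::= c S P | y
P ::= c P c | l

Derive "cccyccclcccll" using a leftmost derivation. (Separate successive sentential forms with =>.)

S => cSP => ccSPP => cccSPPP => cccyPPP => cccycPcPP => cccyccPccPP => cccycccPcccPP => cccyccclcccPP => cccyccclccclP => cccyccclcccll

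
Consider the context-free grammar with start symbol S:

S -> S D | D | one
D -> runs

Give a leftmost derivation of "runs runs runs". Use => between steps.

S => S D => S D D => D D D => runs D D => runs runs D => runs runs runs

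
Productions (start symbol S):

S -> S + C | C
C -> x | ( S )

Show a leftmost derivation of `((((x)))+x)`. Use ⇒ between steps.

S ⇒ C   [S -> C]
C ⇒ (S)   [C -> ( S )]
(S) ⇒ (S+C)   [S -> S + C]
(S+C) ⇒ (C+C)   [S -> C]
(C+C) ⇒ ((S)+C)   [C -> ( S )]
((S)+C) ⇒ ((C)+C)   [S -> C]
((C)+C) ⇒ (((S))+C)   [C -> ( S )]
(((S))+C) ⇒ (((C))+C)   [S -> C]
(((C))+C) ⇒ ((((S)))+C)   [C -> ( S )]
((((S)))+C) ⇒ ((((C)))+C)   [S -> C]
((((C)))+C) ⇒ ((((x)))+C)   [C -> x]
((((x)))+C) ⇒ ((((x)))+x)   [C -> x]

S ⇒ C ⇒ (S) ⇒ (S+C) ⇒ (C+C) ⇒ ((S)+C) ⇒ ((C)+C) ⇒ (((S))+C) ⇒ (((C))+C) ⇒ ((((S)))+C) ⇒ ((((C)))+C) ⇒ ((((x)))+C) ⇒ ((((x)))+x)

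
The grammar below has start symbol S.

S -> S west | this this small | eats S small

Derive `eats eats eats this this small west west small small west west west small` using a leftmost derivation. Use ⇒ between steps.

S ⇒ eats S small   [S -> eats S small]
eats S small ⇒ eats S west small   [S -> S west]
eats S west small ⇒ eats S west west small   [S -> S west]
eats S west west small ⇒ eats S west west west small   [S -> S west]
eats S west west west small ⇒ eats eats S small west west west small   [S -> eats S small]
eats eats S small west west west small ⇒ eats eats eats S small small west west west small   [S -> eats S small]
eats eats eats S small small west west west small ⇒ eats eats eats S west small small west west west small   [S -> S west]
eats eats eats S west small small west west west small ⇒ eats eats eats S west west small small west west west small   [S -> S west]
eats eats eats S west west small small west west west small ⇒ eats eats eats this this small west west small small west west west small   [S -> this this small]

S ⇒ eats S small ⇒ eats S west small ⇒ eats S west west small ⇒ eats S west west west small ⇒ eats eats S small west west west small ⇒ eats eats eats S small small west west west small ⇒ eats eats eats S west small small west west west small ⇒ eats eats eats S west west small small west west west small ⇒ eats eats eats this this small west west small small west west west small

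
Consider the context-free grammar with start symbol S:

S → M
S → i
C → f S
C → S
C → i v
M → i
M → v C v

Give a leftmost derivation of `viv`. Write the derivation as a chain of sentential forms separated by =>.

S => M => vCv => vSv => viv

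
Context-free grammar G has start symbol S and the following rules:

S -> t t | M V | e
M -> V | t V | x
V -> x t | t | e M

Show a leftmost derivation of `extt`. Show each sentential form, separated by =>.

S => MV => VV => eMV => eVV => extV => extt

S => MV   [S -> M V]
MV => VV   [M -> V]
VV => eMV   [V -> e M]
eMV => eVV   [M -> V]
eVV => extV   [V -> x t]
extV => extt   [V -> t]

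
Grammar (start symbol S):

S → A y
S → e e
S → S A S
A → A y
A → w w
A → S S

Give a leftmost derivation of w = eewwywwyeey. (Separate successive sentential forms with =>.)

S => Ay => SSy => eeSy => eeSASy => eeAyASy => eewwyASy => eewwyAySy => eewwywwySy => eewwywwyeey

S => Ay   [S → A y]
Ay => SSy   [A → S S]
SSy => eeSy   [S → e e]
eeSy => eeSASy   [S → S A S]
eeSASy => eeAyASy   [S → A y]
eeAyASy => eewwyASy   [A → w w]
eewwyASy => eewwyAySy   [A → A y]
eewwyAySy => eewwywwySy   [A → w w]
eewwywwySy => eewwywwyeey   [S → e e]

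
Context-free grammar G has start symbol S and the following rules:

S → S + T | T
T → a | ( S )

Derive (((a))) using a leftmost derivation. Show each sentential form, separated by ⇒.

S ⇒ T ⇒ (S) ⇒ (T) ⇒ ((S)) ⇒ ((T)) ⇒ (((S))) ⇒ (((T))) ⇒ (((a)))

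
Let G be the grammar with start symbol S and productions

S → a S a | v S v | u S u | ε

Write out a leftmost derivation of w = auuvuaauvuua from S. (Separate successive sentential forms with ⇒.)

S⇒aSa⇒auSua⇒auuSuua⇒auuvSvuua⇒auuvuSuvuua⇒auuvuaSauvuua⇒auuvuaauvuua

S ⇒ aSa   [S → a S a]
aSa ⇒ auSua   [S → u S u]
auSua ⇒ auuSuua   [S → u S u]
auuSuua ⇒ auuvSvuua   [S → v S v]
auuvSvuua ⇒ auuvuSuvuua   [S → u S u]
auuvuSuvuua ⇒ auuvuaSauvuua   [S → a S a]
auuvuaSauvuua ⇒ auuvuaauvuua   [S → ε]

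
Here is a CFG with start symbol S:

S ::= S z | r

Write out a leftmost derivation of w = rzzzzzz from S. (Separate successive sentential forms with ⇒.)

S ⇒ Sz   [S ::= S z]
Sz ⇒ Szz   [S ::= S z]
Szz ⇒ Szzz   [S ::= S z]
Szzz ⇒ Szzzz   [S ::= S z]
Szzzz ⇒ Szzzzz   [S ::= S z]
Szzzzz ⇒ Szzzzzz   [S ::= S z]
Szzzzzz ⇒ rzzzzzz   [S ::= r]

S ⇒ Sz ⇒ Szz ⇒ Szzz ⇒ Szzzz ⇒ Szzzzz ⇒ Szzzzzz ⇒ rzzzzzz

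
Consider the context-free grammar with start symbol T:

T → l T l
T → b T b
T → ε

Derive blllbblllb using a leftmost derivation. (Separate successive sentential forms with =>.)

T => bTb   [T → b T b]
bTb => blTlb   [T → l T l]
blTlb => bllTllb   [T → l T l]
bllTllb => blllTlllb   [T → l T l]
blllTlllb => blllbTblllb   [T → b T b]
blllbTblllb => blllbblllb   [T → ε]

T=>bTb=>blTlb=>bllTllb=>blllTlllb=>blllbTblllb=>blllbblllb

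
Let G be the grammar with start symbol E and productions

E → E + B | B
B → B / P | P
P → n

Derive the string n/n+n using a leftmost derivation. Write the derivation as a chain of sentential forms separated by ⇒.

E ⇒ E+B   [E → E + B]
E+B ⇒ B+B   [E → B]
B+B ⇒ B/P+B   [B → B / P]
B/P+B ⇒ P/P+B   [B → P]
P/P+B ⇒ n/P+B   [P → n]
n/P+B ⇒ n/n+B   [P → n]
n/n+B ⇒ n/n+P   [B → P]
n/n+P ⇒ n/n+n   [P → n]

E ⇒ E+B ⇒ B+B ⇒ B/P+B ⇒ P/P+B ⇒ n/P+B ⇒ n/n+B ⇒ n/n+P ⇒ n/n+n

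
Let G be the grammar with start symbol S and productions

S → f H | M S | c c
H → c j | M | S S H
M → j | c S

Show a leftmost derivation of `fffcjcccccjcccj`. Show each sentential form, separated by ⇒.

S ⇒ fH   [S → f H]
fH ⇒ fSSH   [H → S S H]
fSSH ⇒ ffHSH   [S → f H]
ffHSH ⇒ ffSSHSH   [H → S S H]
ffSSHSH ⇒ fffHSHSH   [S → f H]
fffHSHSH ⇒ fffMSHSH   [H → M]
fffMSHSH ⇒ fffcSSHSH   [M → c S]
fffcSSHSH ⇒ fffcMSSHSH   [S → M S]
fffcMSSHSH ⇒ fffcjSSHSH   [M → j]
fffcjSSHSH ⇒ fffcjccSHSH   [S → c c]
fffcjccSHSH ⇒ fffcjccccHSH   [S → c c]
fffcjccccHSH ⇒ fffcjcccccjSH   [H → c j]
fffcjcccccjSH ⇒ fffcjcccccjccH   [S → c c]
fffcjcccccjccH ⇒ fffcjcccccjcccj   [H → c j]

S⇒fH⇒fSSH⇒ffHSH⇒ffSSHSH⇒fffHSHSH⇒fffMSHSH⇒fffcSSHSH⇒fffcMSSHSH⇒fffcjSSHSH⇒fffcjccSHSH⇒fffcjccccHSH⇒fffcjcccccjSH⇒fffcjcccccjccH⇒fffcjcccccjcccj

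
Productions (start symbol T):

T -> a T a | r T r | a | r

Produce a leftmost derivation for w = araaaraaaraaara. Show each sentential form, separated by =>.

T=>aTa=>arTra=>araTara=>araaTaara=>araaaTaaara=>araaarTraaara=>araaaraTaraaara=>araaaraaaraaara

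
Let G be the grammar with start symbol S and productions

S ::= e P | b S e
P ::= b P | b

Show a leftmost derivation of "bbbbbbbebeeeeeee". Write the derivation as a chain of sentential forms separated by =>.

S => bSe   [S ::= b S e]
bSe => bbSee   [S ::= b S e]
bbSee => bbbSeee   [S ::= b S e]
bbbSeee => bbbbSeeee   [S ::= b S e]
bbbbSeeee => bbbbbSeeeee   [S ::= b S e]
bbbbbSeeeee => bbbbbbSeeeeee   [S ::= b S e]
bbbbbbSeeeeee => bbbbbbbSeeeeeee   [S ::= b S e]
bbbbbbbSeeeeeee => bbbbbbbePeeeeeee   [S ::= e P]
bbbbbbbePeeeeeee => bbbbbbbebeeeeeee   [P ::= b]

S => bSe => bbSee => bbbSeee => bbbbSeeee => bbbbbSeeeee => bbbbbbSeeeeee => bbbbbbbSeeeeeee => bbbbbbbePeeeeeee => bbbbbbbebeeeeeee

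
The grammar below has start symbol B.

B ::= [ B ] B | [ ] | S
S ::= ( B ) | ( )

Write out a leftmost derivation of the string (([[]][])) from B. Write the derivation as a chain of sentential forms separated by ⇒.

B ⇒ S ⇒ (B) ⇒ (S) ⇒ ((B)) ⇒ (([B]B)) ⇒ (([[]]B)) ⇒ (([[]][]))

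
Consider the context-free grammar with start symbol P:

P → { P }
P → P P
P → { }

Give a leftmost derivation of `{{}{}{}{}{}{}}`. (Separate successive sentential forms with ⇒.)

P ⇒ {P} ⇒ {PP} ⇒ {PPP} ⇒ {{}PP} ⇒ {{}PPP} ⇒ {{}{}PP} ⇒ {{}{}PPP} ⇒ {{}{}{}PP} ⇒ {{}{}{}PPP} ⇒ {{}{}{}{}PP} ⇒ {{}{}{}{}{}P} ⇒ {{}{}{}{}{}{}}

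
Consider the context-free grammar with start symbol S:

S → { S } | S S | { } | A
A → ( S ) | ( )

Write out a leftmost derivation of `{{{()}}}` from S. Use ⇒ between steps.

S ⇒ {S} ⇒ {{S}} ⇒ {{{S}}} ⇒ {{{A}}} ⇒ {{{()}}}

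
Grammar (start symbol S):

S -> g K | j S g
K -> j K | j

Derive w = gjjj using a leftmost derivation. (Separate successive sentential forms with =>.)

S => gK   [S -> g K]
gK => gjK   [K -> j K]
gjK => gjjK   [K -> j K]
gjjK => gjjj   [K -> j]

S => gK => gjK => gjjK => gjjj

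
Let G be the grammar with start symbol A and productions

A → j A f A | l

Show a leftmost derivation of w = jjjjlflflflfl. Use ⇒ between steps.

A⇒jAfA⇒jjAfAfA⇒jjjAfAfAfA⇒jjjjAfAfAfAfA⇒jjjjlfAfAfAfA⇒jjjjlflfAfAfA⇒jjjjlflflfAfA⇒jjjjlflflflfA⇒jjjjlflflflfl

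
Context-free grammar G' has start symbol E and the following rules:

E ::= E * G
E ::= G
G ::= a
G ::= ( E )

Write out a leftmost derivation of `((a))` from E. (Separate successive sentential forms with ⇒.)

E⇒G⇒(E)⇒(G)⇒((E))⇒((G))⇒((a))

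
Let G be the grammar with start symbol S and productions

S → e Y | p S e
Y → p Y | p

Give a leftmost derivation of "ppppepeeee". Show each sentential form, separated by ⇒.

S ⇒ pSe   [S → p S e]
pSe ⇒ ppSee   [S → p S e]
ppSee ⇒ pppSeee   [S → p S e]
pppSeee ⇒ ppppSeeee   [S → p S e]
ppppSeeee ⇒ ppppeYeeee   [S → e Y]
ppppeYeeee ⇒ ppppepeeee   [Y → p]

S⇒pSe⇒ppSee⇒pppSeee⇒ppppSeeee⇒ppppeYeeee⇒ppppepeeee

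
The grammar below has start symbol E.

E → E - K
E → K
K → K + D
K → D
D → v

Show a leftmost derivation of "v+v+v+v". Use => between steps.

E => K   [E → K]
K => K+D   [K → K + D]
K+D => K+D+D   [K → K + D]
K+D+D => K+D+D+D   [K → K + D]
K+D+D+D => D+D+D+D   [K → D]
D+D+D+D => v+D+D+D   [D → v]
v+D+D+D => v+v+D+D   [D → v]
v+v+D+D => v+v+v+D   [D → v]
v+v+v+D => v+v+v+v   [D → v]

E => K => K+D => K+D+D => K+D+D+D => D+D+D+D => v+D+D+D => v+v+D+D => v+v+v+D => v+v+v+v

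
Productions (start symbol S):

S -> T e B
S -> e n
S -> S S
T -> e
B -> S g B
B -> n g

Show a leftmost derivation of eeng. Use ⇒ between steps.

S ⇒ TeB   [S -> T e B]
TeB ⇒ eeB   [T -> e]
eeB ⇒ eeng   [B -> n g]

S ⇒ TeB ⇒ eeB ⇒ eeng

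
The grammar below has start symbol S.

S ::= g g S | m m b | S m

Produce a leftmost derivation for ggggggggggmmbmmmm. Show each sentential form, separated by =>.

S => ggS   [S ::= g g S]
ggS => ggggS   [S ::= g g S]
ggggS => ggggSm   [S ::= S m]
ggggSm => ggggggSm   [S ::= g g S]
ggggggSm => ggggggSmm   [S ::= S m]
ggggggSmm => ggggggSmmm   [S ::= S m]
ggggggSmmm => ggggggSmmmm   [S ::= S m]
ggggggSmmmm => ggggggggSmmmm   [S ::= g g S]
ggggggggSmmmm => ggggggggggSmmmm   [S ::= g g S]
ggggggggggSmmmm => ggggggggggmmbmmmm   [S ::= m m b]

S => ggS => ggggS => ggggSm => ggggggSm => ggggggSmm => ggggggSmmm => ggggggSmmmm => ggggggggSmmmm => ggggggggggSmmmm => ggggggggggmmbmmmm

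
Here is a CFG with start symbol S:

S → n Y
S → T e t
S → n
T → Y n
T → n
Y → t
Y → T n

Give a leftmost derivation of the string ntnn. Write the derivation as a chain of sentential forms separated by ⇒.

S ⇒ nY ⇒ nTn ⇒ nYnn ⇒ ntnn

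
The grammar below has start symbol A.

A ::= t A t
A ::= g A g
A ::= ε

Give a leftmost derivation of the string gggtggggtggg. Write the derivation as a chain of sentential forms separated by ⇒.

A ⇒ gAg   [A ::= g A g]
gAg ⇒ ggAgg   [A ::= g A g]
ggAgg ⇒ gggAggg   [A ::= g A g]
gggAggg ⇒ gggtAtggg   [A ::= t A t]
gggtAtggg ⇒ gggtgAgtggg   [A ::= g A g]
gggtgAgtggg ⇒ gggtggAggtggg   [A ::= g A g]
gggtggAggtggg ⇒ gggtggggtggg   [A ::= ε]

A ⇒ gAg ⇒ ggAgg ⇒ gggAggg ⇒ gggtAtggg ⇒ gggtgAgtggg ⇒ gggtggAggtggg ⇒ gggtggggtggg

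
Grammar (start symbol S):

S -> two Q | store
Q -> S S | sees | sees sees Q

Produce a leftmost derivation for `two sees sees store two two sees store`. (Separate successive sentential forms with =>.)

S => two Q => two sees sees Q => two sees sees S S => two sees sees store S => two sees sees store two Q => two sees sees store two S S => two sees sees store two two Q S => two sees sees store two two sees S => two sees sees store two two sees store

S => two Q   [S -> two Q]
two Q => two sees sees Q   [Q -> sees sees Q]
two sees sees Q => two sees sees S S   [Q -> S S]
two sees sees S S => two sees sees store S   [S -> store]
two sees sees store S => two sees sees store two Q   [S -> two Q]
two sees sees store two Q => two sees sees store two S S   [Q -> S S]
two sees sees store two S S => two sees sees store two two Q S   [S -> two Q]
two sees sees store two two Q S => two sees sees store two two sees S   [Q -> sees]
two sees sees store two two sees S => two sees sees store two two sees store   [S -> store]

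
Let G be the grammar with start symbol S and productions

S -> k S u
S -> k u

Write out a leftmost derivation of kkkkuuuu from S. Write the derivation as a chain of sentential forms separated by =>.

S => kSu => kkSuu => kkkSuuu => kkkkuuuu

S => kSu   [S -> k S u]
kSu => kkSuu   [S -> k S u]
kkSuu => kkkSuuu   [S -> k S u]
kkkSuuu => kkkkuuuu   [S -> k u]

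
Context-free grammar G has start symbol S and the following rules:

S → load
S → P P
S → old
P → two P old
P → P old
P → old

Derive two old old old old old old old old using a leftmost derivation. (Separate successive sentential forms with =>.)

S => P P => P old P => two P old old P => two P old old old P => two P old old old old P => two P old old old old old P => two P old old old old old old P => two old old old old old old old P => two old old old old old old old old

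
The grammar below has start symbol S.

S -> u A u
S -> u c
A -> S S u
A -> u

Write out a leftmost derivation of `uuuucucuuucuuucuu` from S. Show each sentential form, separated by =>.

S => uAu => uSSuu => uuAuSuu => uuSSuuSuu => uuuAuSuuSuu => uuuSSuuSuuSuu => uuuucSuuSuuSuu => uuuucucuuSuuSuu => uuuucucuuucuuSuu => uuuucucuuucuuucuu

S => uAu   [S -> u A u]
uAu => uSSuu   [A -> S S u]
uSSuu => uuAuSuu   [S -> u A u]
uuAuSuu => uuSSuuSuu   [A -> S S u]
uuSSuuSuu => uuuAuSuuSuu   [S -> u A u]
uuuAuSuuSuu => uuuSSuuSuuSuu   [A -> S S u]
uuuSSuuSuuSuu => uuuucSuuSuuSuu   [S -> u c]
uuuucSuuSuuSuu => uuuucucuuSuuSuu   [S -> u c]
uuuucucuuSuuSuu => uuuucucuuucuuSuu   [S -> u c]
uuuucucuuucuuSuu => uuuucucuuucuuucuu   [S -> u c]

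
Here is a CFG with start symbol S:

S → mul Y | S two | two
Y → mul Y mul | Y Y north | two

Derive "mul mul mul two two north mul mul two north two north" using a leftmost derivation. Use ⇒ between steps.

S ⇒ mul Y ⇒ mul Y Y north ⇒ mul Y Y north Y north ⇒ mul mul Y mul Y north Y north ⇒ mul mul mul Y mul mul Y north Y north ⇒ mul mul mul Y Y north mul mul Y north Y north ⇒ mul mul mul two Y north mul mul Y north Y north ⇒ mul mul mul two two north mul mul Y north Y north ⇒ mul mul mul two two north mul mul two north Y north ⇒ mul mul mul two two north mul mul two north two north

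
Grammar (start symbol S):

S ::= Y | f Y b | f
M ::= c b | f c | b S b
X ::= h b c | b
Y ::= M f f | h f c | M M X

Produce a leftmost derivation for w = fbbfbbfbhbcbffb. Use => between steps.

S => fYb => fMffb => fbSbffb => fbYbffb => fbMMXbffb => fbbSbMXbffb => fbbfbMXbffb => fbbfbbSbXbffb => fbbfbbfbXbffb => fbbfbbfbhbcbffb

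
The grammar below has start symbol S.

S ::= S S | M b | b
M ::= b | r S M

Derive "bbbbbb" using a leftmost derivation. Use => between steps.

S => SS   [S ::= S S]
SS => SSS   [S ::= S S]
SSS => SSSS   [S ::= S S]
SSSS => SSSSS   [S ::= S S]
SSSSS => MbSSSS   [S ::= M b]
MbSSSS => bbSSSS   [M ::= b]
bbSSSS => bbbSSS   [S ::= b]
bbbSSS => bbbbSS   [S ::= b]
bbbbSS => bbbbbS   [S ::= b]
bbbbbS => bbbbbb   [S ::= b]

S => SS => SSS => SSSS => SSSSS => MbSSSS => bbSSSS => bbbSSS => bbbbSS => bbbbbS => bbbbbb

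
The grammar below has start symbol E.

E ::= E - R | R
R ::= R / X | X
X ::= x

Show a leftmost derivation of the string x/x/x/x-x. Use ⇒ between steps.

E ⇒ E-R   [E ::= E - R]
E-R ⇒ R-R   [E ::= R]
R-R ⇒ R/X-R   [R ::= R / X]
R/X-R ⇒ R/X/X-R   [R ::= R / X]
R/X/X-R ⇒ R/X/X/X-R   [R ::= R / X]
R/X/X/X-R ⇒ X/X/X/X-R   [R ::= X]
X/X/X/X-R ⇒ x/X/X/X-R   [X ::= x]
x/X/X/X-R ⇒ x/x/X/X-R   [X ::= x]
x/x/X/X-R ⇒ x/x/x/X-R   [X ::= x]
x/x/x/X-R ⇒ x/x/x/x-R   [X ::= x]
x/x/x/x-R ⇒ x/x/x/x-X   [R ::= X]
x/x/x/x-X ⇒ x/x/x/x-x   [X ::= x]

E ⇒ E-R ⇒ R-R ⇒ R/X-R ⇒ R/X/X-R ⇒ R/X/X/X-R ⇒ X/X/X/X-R ⇒ x/X/X/X-R ⇒ x/x/X/X-R ⇒ x/x/x/X-R ⇒ x/x/x/x-R ⇒ x/x/x/x-X ⇒ x/x/x/x-x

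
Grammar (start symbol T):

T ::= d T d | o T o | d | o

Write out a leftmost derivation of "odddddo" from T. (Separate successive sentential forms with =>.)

T => oTo => odTdo => oddTddo => odddddo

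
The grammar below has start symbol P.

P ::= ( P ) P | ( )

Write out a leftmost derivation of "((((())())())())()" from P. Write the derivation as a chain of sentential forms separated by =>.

P => (P)P   [P ::= ( P ) P]
(P)P => ((P)P)P   [P ::= ( P ) P]
((P)P)P => (((P)P)P)P   [P ::= ( P ) P]
(((P)P)P)P => ((((P)P)P)P)P   [P ::= ( P ) P]
((((P)P)P)P)P => ((((())P)P)P)P   [P ::= ( )]
((((())P)P)P)P => ((((())())P)P)P   [P ::= ( )]
((((())())P)P)P => ((((())())())P)P   [P ::= ( )]
((((())())())P)P => ((((())())())())P   [P ::= ( )]
((((())())())())P => ((((())())())())()   [P ::= ( )]

P=>(P)P=>((P)P)P=>(((P)P)P)P=>((((P)P)P)P)P=>((((())P)P)P)P=>((((())())P)P)P=>((((())())())P)P=>((((())())())())P=>((((())())())())()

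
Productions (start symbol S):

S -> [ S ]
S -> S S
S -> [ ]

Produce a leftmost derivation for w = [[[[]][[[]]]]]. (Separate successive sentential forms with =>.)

S=>[S]=>[[S]]=>[[SS]]=>[[[S]S]]=>[[[[]]S]]=>[[[[]][S]]]=>[[[[]][[S]]]]=>[[[[]][[[]]]]]

S => [S]   [S -> [ S ]]
[S] => [[S]]   [S -> [ S ]]
[[S]] => [[SS]]   [S -> S S]
[[SS]] => [[[S]S]]   [S -> [ S ]]
[[[S]S]] => [[[[]]S]]   [S -> [ ]]
[[[[]]S]] => [[[[]][S]]]   [S -> [ S ]]
[[[[]][S]]] => [[[[]][[S]]]]   [S -> [ S ]]
[[[[]][[S]]]] => [[[[]][[[]]]]]   [S -> [ ]]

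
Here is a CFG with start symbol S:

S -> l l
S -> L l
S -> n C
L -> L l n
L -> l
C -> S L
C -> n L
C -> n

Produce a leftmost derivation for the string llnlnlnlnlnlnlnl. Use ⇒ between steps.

S⇒Ll⇒Llnl⇒Llnlnl⇒Llnlnlnl⇒Llnlnlnlnl⇒Llnlnlnlnlnl⇒Llnlnlnlnlnlnl⇒Llnlnlnlnlnlnlnl⇒llnlnlnlnlnlnlnl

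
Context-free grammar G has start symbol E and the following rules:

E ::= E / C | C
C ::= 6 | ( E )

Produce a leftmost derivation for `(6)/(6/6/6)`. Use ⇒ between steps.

E ⇒ E/C   [E ::= E / C]
E/C ⇒ C/C   [E ::= C]
C/C ⇒ (E)/C   [C ::= ( E )]
(E)/C ⇒ (C)/C   [E ::= C]
(C)/C ⇒ (6)/C   [C ::= 6]
(6)/C ⇒ (6)/(E)   [C ::= ( E )]
(6)/(E) ⇒ (6)/(E/C)   [E ::= E / C]
(6)/(E/C) ⇒ (6)/(E/C/C)   [E ::= E / C]
(6)/(E/C/C) ⇒ (6)/(C/C/C)   [E ::= C]
(6)/(C/C/C) ⇒ (6)/(6/C/C)   [C ::= 6]
(6)/(6/C/C) ⇒ (6)/(6/6/C)   [C ::= 6]
(6)/(6/6/C) ⇒ (6)/(6/6/6)   [C ::= 6]

E⇒E/C⇒C/C⇒(E)/C⇒(C)/C⇒(6)/C⇒(6)/(E)⇒(6)/(E/C)⇒(6)/(E/C/C)⇒(6)/(C/C/C)⇒(6)/(6/C/C)⇒(6)/(6/6/C)⇒(6)/(6/6/6)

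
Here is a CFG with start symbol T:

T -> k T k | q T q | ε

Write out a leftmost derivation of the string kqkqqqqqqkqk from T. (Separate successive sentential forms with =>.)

T => kTk   [T -> k T k]
kTk => kqTqk   [T -> q T q]
kqTqk => kqkTkqk   [T -> k T k]
kqkTkqk => kqkqTqkqk   [T -> q T q]
kqkqTqkqk => kqkqqTqqkqk   [T -> q T q]
kqkqqTqqkqk => kqkqqqTqqqkqk   [T -> q T q]
kqkqqqTqqqkqk => kqkqqqqqqkqk   [T -> ε]

T => kTk => kqTqk => kqkTkqk => kqkqTqkqk => kqkqqTqqkqk => kqkqqqTqqqkqk => kqkqqqqqqkqk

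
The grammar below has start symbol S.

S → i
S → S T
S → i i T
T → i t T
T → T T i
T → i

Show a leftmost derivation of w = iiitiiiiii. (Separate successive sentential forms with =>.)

S => ST => iiTT => iiTTiT => iiitTTiT => iiitTTiTiT => iiitiTiTiT => iiitiiiTiT => iiitiiiiiT => iiitiiiiii

S => ST   [S → S T]
ST => iiTT   [S → i i T]
iiTT => iiTTiT   [T → T T i]
iiTTiT => iiitTTiT   [T → i t T]
iiitTTiT => iiitTTiTiT   [T → T T i]
iiitTTiTiT => iiitiTiTiT   [T → i]
iiitiTiTiT => iiitiiiTiT   [T → i]
iiitiiiTiT => iiitiiiiiT   [T → i]
iiitiiiiiT => iiitiiiiii   [T → i]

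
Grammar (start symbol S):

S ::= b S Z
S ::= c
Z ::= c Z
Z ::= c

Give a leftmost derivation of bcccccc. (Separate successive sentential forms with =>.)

S => bSZ => bcZ => bccZ => bcccZ => bccccZ => bcccccZ => bcccccc

S => bSZ   [S ::= b S Z]
bSZ => bcZ   [S ::= c]
bcZ => bccZ   [Z ::= c Z]
bccZ => bcccZ   [Z ::= c Z]
bcccZ => bccccZ   [Z ::= c Z]
bccccZ => bcccccZ   [Z ::= c Z]
bcccccZ => bcccccc   [Z ::= c]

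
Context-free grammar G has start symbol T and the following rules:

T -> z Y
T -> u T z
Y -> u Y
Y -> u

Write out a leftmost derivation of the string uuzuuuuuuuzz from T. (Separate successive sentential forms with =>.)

T=>uTz=>uuTzz=>uuzYzz=>uuzuYzz=>uuzuuYzz=>uuzuuuYzz=>uuzuuuuYzz=>uuzuuuuuYzz=>uuzuuuuuuYzz=>uuzuuuuuuuzz

T => uTz   [T -> u T z]
uTz => uuTzz   [T -> u T z]
uuTzz => uuzYzz   [T -> z Y]
uuzYzz => uuzuYzz   [Y -> u Y]
uuzuYzz => uuzuuYzz   [Y -> u Y]
uuzuuYzz => uuzuuuYzz   [Y -> u Y]
uuzuuuYzz => uuzuuuuYzz   [Y -> u Y]
uuzuuuuYzz => uuzuuuuuYzz   [Y -> u Y]
uuzuuuuuYzz => uuzuuuuuuYzz   [Y -> u Y]
uuzuuuuuuYzz => uuzuuuuuuuzz   [Y -> u]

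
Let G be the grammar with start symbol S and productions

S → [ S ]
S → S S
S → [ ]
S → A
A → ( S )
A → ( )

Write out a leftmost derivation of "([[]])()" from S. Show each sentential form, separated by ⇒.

S ⇒ SS   [S → S S]
SS ⇒ AS   [S → A]
AS ⇒ (S)S   [A → ( S )]
(S)S ⇒ ([S])S   [S → [ S ]]
([S])S ⇒ ([[]])S   [S → [ ]]
([[]])S ⇒ ([[]])A   [S → A]
([[]])A ⇒ ([[]])()   [A → ( )]

S ⇒ SS ⇒ AS ⇒ (S)S ⇒ ([S])S ⇒ ([[]])S ⇒ ([[]])A ⇒ ([[]])()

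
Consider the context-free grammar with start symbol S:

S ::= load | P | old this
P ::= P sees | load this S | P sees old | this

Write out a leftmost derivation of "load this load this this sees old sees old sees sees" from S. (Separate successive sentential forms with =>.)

S => P   [S ::= P]
P => P sees   [P ::= P sees]
P sees => load this S sees   [P ::= load this S]
load this S sees => load this P sees   [S ::= P]
load this P sees => load this P sees sees   [P ::= P sees]
load this P sees sees => load this load this S sees sees   [P ::= load this S]
load this load this S sees sees => load this load this P sees sees   [S ::= P]
load this load this P sees sees => load this load this P sees old sees sees   [P ::= P sees old]
load this load this P sees old sees sees => load this load this P sees old sees old sees sees   [P ::= P sees old]
load this load this P sees old sees old sees sees => load this load this this sees old sees old sees sees   [P ::= this]

S => P => P sees => load this S sees => load this P sees => load this P sees sees => load this load this S sees sees => load this load this P sees sees => load this load this P sees old sees sees => load this load this P sees old sees old sees sees => load this load this this sees old sees old sees sees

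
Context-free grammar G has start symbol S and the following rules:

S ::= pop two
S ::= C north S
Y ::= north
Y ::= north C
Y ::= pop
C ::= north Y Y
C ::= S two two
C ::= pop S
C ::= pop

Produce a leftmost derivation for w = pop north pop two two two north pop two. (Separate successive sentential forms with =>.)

S => C north S => S two two north S => C north S two two north S => pop north S two two north S => pop north pop two two two north S => pop north pop two two two north pop two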